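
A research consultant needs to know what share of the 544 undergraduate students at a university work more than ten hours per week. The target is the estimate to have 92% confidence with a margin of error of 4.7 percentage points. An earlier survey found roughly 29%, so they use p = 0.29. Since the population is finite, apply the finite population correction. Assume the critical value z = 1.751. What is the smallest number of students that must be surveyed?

188

Unadjusted: n₀ = 1.751² × 0.29 × 0.71 / 0.047² ≈ 285.78, so n₀ = 286.
Finite population correction with N = 544: n = n₀ / (1 + (n₀−1)/N) = 286 / (1 + 285/544) = 286 / 1.5239 ≈ 187.68.
Rounding up, n = 188.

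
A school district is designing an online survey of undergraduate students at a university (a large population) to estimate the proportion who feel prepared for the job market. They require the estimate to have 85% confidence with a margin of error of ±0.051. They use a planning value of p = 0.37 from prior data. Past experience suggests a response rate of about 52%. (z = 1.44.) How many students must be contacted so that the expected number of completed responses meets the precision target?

358

Completed interviews needed: n₀ = 1.44² × 0.2331 / 0.051² ≈ 185.83 → 186.
At a 52% response rate, contacts needed = 186 / 0.52 ≈ 357.69 → 358.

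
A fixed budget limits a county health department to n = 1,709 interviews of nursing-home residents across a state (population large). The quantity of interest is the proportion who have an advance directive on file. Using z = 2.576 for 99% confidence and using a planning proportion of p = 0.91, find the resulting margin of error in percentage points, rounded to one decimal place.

SE(p̂) = √[p(1−p)/n] = √[0.0819/1709] = 0.00692.
E = z × SE = 2.576 × 0.00692 = 0.01783, or 1.8 percentage points.

1.8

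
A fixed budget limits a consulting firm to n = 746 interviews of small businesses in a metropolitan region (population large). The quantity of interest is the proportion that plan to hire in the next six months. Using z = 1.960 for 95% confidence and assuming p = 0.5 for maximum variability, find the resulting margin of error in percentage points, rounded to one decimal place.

SE(p̂) = √[p(1−p)/n] = √[0.2500/746] = 0.01831.
E = z × SE = 1.960 × 0.01831 = 0.03588, or 3.6 percentage points.

3.6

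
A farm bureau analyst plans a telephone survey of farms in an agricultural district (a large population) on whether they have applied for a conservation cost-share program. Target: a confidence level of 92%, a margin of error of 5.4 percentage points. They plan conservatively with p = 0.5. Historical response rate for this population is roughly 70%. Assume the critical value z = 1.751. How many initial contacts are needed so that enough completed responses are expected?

376

Completed interviews needed: n₀ = 1.751² × 0.2500 / 0.054² ≈ 262.86 → 263.
At a 70% response rate, contacts needed = 263 / 0.70 ≈ 375.71 → 376.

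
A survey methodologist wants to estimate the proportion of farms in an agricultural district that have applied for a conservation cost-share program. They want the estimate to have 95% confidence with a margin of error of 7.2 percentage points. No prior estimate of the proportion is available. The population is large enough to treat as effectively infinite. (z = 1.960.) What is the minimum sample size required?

186

With no prior estimate, use p = 0.5, giving p(1−p) = 0.25.
n = z²·p(1−p)/E² = 1.960² × 0.2500 / 0.072² = 3.8416 × 0.2500 / 0.005184 ≈ 185.26.
Rounding up gives n = 186.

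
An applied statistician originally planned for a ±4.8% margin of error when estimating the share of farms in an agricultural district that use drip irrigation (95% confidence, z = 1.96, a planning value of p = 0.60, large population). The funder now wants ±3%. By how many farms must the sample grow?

At ±4.8%: n = 1.96² × 0.2400 / 0.048² ≈ 400.17 → 401.
At ±3%: n = 1.96² × 0.2400 / 0.030² ≈ 1024.43 → 1025.
Additional respondents: 1025 − 401 = 624.

624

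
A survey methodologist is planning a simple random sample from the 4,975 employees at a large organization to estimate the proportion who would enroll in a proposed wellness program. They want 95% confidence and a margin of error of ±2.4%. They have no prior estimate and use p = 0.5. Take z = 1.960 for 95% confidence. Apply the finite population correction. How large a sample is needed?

Unadjusted: n₀ = 1.960² × 0.50 × 0.50 / 0.024² ≈ 1667.36, so n₀ = 1668.
Finite population correction with N = 4,975: n = n₀ / (1 + (n₀−1)/N) = 1668 / (1 + 1667/4975) = 1668 / 1.3351 ≈ 1249.37.
Rounding up, n = 1250.

1250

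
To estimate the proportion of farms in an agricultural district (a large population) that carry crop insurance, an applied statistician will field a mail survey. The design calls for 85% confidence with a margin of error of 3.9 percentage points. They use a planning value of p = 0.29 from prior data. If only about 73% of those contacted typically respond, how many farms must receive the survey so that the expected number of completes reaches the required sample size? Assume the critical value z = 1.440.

Completed interviews needed: n₀ = 1.440² × 0.2059 / 0.039² ≈ 280.71 → 281.
At a 73% response rate, contacts needed = 281 / 0.73 ≈ 384.93 → 385.

385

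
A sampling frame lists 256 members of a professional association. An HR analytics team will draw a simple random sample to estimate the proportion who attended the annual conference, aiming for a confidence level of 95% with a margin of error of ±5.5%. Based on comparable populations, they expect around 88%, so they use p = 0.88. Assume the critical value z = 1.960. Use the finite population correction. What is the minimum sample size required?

89

Unadjusted: n₀ = 1.960² × 0.88 × 0.12 / 0.055² ≈ 134.11, so n₀ = 135.
Finite population correction with N = 256: n = n₀ / (1 + (n₀−1)/N) = 135 / (1 + 134/256) = 135 / 1.5234 ≈ 88.62.
Rounding up, n = 89.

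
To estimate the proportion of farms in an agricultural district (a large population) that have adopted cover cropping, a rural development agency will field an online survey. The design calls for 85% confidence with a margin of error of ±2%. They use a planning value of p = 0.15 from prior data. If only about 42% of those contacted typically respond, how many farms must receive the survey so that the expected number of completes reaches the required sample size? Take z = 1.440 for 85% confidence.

Completed interviews needed: n₀ = 1.440² × 0.1275 / 0.020² ≈ 660.96 → 661.
At a 42% response rate, contacts needed = 661 / 0.42 ≈ 1573.81 → 1574.

1574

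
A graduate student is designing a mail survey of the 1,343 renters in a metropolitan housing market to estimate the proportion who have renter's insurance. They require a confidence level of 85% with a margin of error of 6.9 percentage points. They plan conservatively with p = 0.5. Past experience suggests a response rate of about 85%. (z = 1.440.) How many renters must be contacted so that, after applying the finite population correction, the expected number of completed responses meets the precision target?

Completed interviews needed (unadjusted): n₀ = 1.440² × 0.2500 / 0.069² ≈ 108.88 → 109.
FPC for N = 1,343: n = 109 / (1 + 108/1343) = 109 / 1.0804 ≈ 100.89 → 101.
At an 85% response rate, contacts needed = 101 / 0.85 ≈ 118.82 → 119.

119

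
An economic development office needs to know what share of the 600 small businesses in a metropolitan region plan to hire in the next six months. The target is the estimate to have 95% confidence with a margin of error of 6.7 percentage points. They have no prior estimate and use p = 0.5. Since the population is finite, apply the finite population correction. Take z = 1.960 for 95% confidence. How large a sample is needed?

Unadjusted: n₀ = 1.960² × 0.50 × 0.50 / 0.067² ≈ 213.95, so n₀ = 214.
Finite population correction with N = 600: n = n₀ / (1 + (n₀−1)/N) = 214 / (1 + 213/600) = 214 / 1.3550 ≈ 157.93.
Rounding up, n = 158.

158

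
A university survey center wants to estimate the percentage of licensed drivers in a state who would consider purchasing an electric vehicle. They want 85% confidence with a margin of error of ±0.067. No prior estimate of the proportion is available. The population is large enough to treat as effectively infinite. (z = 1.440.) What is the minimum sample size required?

116

With no prior estimate, use p = 0.5, giving p(1−p) = 0.25.
n = z²·p(1−p)/E² = 1.440² × 0.2500 / 0.067² = 2.0736 × 0.2500 / 0.004489 ≈ 115.48.
Rounding up gives n = 116.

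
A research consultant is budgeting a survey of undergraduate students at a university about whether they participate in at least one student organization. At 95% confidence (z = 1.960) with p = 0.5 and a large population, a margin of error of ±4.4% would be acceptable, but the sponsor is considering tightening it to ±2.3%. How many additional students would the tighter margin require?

At ±4.4%: n = 1.960² × 0.2500 / 0.044² ≈ 496.07 → 497.
At ±2.3%: n = 1.960² × 0.2500 / 0.023² ≈ 1815.50 → 1816.
Additional respondents: 1816 − 497 = 1319.

1319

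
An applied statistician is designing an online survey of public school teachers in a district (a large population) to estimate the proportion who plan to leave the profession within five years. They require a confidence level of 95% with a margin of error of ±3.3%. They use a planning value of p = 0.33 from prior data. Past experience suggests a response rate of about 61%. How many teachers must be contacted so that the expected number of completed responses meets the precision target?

For 95% confidence, z = 1.960.
Completed interviews needed: n₀ = 1.960² × 0.2211 / 0.033² ≈ 779.96 → 780.
At a 61% response rate, contacts needed = 780 / 0.61 ≈ 1278.69 → 1279.

1279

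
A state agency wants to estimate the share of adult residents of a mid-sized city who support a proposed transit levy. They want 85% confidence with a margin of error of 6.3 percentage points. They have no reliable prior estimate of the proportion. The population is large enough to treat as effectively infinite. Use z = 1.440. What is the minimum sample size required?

With no prior estimate, use p = 0.5, giving p(1−p) = 0.25.
n = z²·p(1−p)/E² = 1.440² × 0.2500 / 0.063² = 2.0736 × 0.2500 / 0.003969 ≈ 130.61.
Rounding up gives n = 131.

131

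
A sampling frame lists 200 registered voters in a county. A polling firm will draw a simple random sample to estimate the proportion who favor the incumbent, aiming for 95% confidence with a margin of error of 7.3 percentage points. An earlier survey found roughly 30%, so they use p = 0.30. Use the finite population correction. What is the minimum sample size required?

87

For 95% confidence, z = 1.960.
Unadjusted: n₀ = 1.960² × 0.30 × 0.70 / 0.073² ≈ 151.39, so n₀ = 152.
Finite population correction with N = 200: n = n₀ / (1 + (n₀−1)/N) = 152 / (1 + 151/200) = 152 / 1.7550 ≈ 86.61.
Rounding up, n = 87.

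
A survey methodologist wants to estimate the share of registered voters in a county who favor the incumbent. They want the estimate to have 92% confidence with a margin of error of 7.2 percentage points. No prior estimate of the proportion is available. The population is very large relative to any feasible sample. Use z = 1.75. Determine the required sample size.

With no prior estimate, use p = 0.5, giving p(1−p) = 0.25.
n = z²·p(1−p)/E² = 1.75² × 0.2500 / 0.072² = 3.0625 × 0.2500 / 0.005184 ≈ 147.69.
Rounding up gives n = 148.

148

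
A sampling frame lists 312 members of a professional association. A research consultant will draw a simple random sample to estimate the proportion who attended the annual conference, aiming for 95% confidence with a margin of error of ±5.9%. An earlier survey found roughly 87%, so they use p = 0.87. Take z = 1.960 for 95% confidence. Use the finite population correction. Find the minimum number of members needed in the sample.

Unadjusted: n₀ = 1.960² × 0.87 × 0.13 / 0.059² ≈ 124.82, so n₀ = 125.
Finite population correction with N = 312: n = n₀ / (1 + (n₀−1)/N) = 125 / (1 + 124/312) = 125 / 1.3974 ≈ 89.45.
Rounding up, n = 90.

90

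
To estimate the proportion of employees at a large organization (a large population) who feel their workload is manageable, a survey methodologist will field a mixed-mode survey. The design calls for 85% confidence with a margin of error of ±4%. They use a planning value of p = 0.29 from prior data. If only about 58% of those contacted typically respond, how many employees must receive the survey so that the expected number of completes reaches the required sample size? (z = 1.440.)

Completed interviews needed: n₀ = 1.440² × 0.2059 / 0.040² ≈ 266.85 → 267.
At a 58% response rate, contacts needed = 267 / 0.58 ≈ 460.34 → 461.

461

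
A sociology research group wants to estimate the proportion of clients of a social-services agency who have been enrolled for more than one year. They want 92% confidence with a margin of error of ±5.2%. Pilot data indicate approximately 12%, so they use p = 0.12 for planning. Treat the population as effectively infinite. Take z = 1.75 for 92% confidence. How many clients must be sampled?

120

With p = 0.12, p(1−p) = 0.1056.
n = z²·p(1−p)/E² = 1.75² × 0.1056 / 0.052² = 3.0625 × 0.1056 / 0.002704 ≈ 119.60.
Rounding up gives n = 120.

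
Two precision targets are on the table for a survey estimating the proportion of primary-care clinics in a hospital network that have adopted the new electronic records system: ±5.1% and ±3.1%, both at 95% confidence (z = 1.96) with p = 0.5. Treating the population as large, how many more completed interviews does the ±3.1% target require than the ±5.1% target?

At ±5.1%: n = 1.96² × 0.2500 / 0.051² ≈ 369.24 → 370.
At ±3.1%: n = 1.96² × 0.2500 / 0.031² ≈ 999.38 → 1000.
Additional respondents: 1000 − 370 = 630.

630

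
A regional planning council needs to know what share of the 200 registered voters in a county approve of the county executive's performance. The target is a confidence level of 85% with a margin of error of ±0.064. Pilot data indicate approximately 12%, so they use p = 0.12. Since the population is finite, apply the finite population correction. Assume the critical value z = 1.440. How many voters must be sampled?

Unadjusted: n₀ = 1.440² × 0.12 × 0.88 / 0.064² ≈ 53.46, so n₀ = 54.
Finite population correction with N = 200: n = n₀ / (1 + (n₀−1)/N) = 54 / (1 + 53/200) = 54 / 1.2650 ≈ 42.69.
Rounding up, n = 43.

43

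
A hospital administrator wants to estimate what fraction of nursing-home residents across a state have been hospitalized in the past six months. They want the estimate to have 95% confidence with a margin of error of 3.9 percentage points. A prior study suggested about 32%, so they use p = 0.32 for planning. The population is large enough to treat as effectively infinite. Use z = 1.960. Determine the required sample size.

With p = 0.32, p(1−p) = 0.2176.
n = z²·p(1−p)/E² = 1.960² × 0.2176 / 0.039² = 3.8416 × 0.2176 / 0.001521 ≈ 549.59.
Rounding up gives n = 550.

550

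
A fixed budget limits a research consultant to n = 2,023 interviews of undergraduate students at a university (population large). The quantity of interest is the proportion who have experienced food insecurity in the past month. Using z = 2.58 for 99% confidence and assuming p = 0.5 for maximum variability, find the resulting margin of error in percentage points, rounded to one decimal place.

SE(p̂) = √[p(1−p)/n] = √[0.2500/2023] = 0.01112.
E = z × SE = 2.58 × 0.01112 = 0.02868, or 2.9 percentage points.

2.9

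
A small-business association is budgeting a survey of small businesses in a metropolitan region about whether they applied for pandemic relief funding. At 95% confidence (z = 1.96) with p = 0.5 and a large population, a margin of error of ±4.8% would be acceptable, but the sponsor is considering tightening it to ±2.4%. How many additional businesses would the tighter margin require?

At ±4.8%: n = 1.96² × 0.2500 / 0.048² ≈ 416.84 → 417.
At ±2.4%: n = 1.96² × 0.2500 / 0.024² ≈ 1667.36 → 1668.
Additional respondents: 1668 − 417 = 1251.

1251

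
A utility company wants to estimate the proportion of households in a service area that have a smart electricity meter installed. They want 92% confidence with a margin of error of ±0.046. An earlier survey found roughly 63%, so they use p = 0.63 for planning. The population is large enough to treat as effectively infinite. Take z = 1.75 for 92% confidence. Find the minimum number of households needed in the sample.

338

With p = 0.63, p(1−p) = 0.2331.
n = z²·p(1−p)/E² = 1.75² × 0.2331 / 0.046² = 3.0625 × 0.2331 / 0.002116 ≈ 337.37.
Rounding up gives n = 338.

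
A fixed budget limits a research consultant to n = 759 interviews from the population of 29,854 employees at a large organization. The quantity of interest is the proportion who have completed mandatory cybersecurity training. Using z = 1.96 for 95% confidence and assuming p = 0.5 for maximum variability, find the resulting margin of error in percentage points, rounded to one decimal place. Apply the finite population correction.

3.5

Finite-population factor: (N−n)/(N−1) = (29854−759)/(29854−1) = 0.9746.
SE(p̂) = √[p(1−p)/n · (N−n)/(N−1)] = √[0.2500/759 × 0.9746] = 0.01792.
E = z × SE = 1.96 × 0.01792 = 0.03512 ≈ 3.5 percentage points.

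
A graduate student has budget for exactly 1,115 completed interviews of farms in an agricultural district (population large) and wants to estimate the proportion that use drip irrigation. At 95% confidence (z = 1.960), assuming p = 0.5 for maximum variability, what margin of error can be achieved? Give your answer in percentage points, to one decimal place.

2.9

SE(p̂) = √[p(1−p)/n] = √[0.2500/1115] = 0.01497.
E = z × SE = 1.960 × 0.01497 = 0.02935, or 2.9 percentage points.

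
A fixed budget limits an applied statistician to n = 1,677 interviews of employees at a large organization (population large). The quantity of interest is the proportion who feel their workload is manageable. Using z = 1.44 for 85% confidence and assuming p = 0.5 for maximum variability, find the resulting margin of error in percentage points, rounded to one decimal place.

1.8

SE(p̂) = √[p(1−p)/n] = √[0.2500/1677] = 0.01221.
E = z × SE = 1.44 × 0.01221 = 0.01758, or 1.8 percentage points.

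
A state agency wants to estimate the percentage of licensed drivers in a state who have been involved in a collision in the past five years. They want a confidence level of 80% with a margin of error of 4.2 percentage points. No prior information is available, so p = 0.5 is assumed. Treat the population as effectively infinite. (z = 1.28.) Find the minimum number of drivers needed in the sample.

With p = 0.5, p(1−p) = 0.25.
n = z²·p(1−p)/E² = 1.28² × 0.2500 / 0.042² = 1.6384 × 0.2500 / 0.001764 ≈ 232.20.
Rounding up gives n = 233.

233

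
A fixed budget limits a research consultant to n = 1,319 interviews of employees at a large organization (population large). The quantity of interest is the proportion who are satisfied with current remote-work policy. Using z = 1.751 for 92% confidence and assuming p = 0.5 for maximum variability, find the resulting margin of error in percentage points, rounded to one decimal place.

SE(p̂) = √[p(1−p)/n] = √[0.2500/1319] = 0.01377.
E = z × SE = 1.751 × 0.01377 = 0.02411, or 2.4 percentage points.

2.4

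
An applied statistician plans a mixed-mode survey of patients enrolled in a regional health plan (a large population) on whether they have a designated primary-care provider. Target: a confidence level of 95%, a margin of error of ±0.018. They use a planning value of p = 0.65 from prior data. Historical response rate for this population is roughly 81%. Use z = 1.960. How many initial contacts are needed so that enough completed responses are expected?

3331

Completed interviews needed: n₀ = 1.960² × 0.2275 / 0.018² ≈ 2697.42 → 2698.
At an 81% response rate, contacts needed = 2698 / 0.81 ≈ 3330.86 → 3331.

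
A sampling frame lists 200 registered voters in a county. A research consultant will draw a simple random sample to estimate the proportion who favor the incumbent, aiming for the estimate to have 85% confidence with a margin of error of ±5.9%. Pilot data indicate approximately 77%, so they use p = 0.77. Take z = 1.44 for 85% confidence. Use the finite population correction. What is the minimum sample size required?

Unadjusted: n₀ = 1.44² × 0.77 × 0.23 / 0.059² ≈ 105.50, so n₀ = 106.
Finite population correction with N = 200: n = n₀ / (1 + (n₀−1)/N) = 106 / (1 + 105/200) = 106 / 1.5250 ≈ 69.51.
Rounding up, n = 70.

70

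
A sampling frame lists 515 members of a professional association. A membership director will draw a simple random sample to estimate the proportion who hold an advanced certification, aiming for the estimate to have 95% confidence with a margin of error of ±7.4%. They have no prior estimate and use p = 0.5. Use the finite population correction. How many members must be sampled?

132

For 95% confidence, z = 1.960.
Unadjusted: n₀ = 1.960² × 0.50 × 0.50 / 0.074² ≈ 175.38, so n₀ = 176.
Finite population correction with N = 515: n = n₀ / (1 + (n₀−1)/N) = 176 / (1 + 175/515) = 176 / 1.3398 ≈ 131.36.
Rounding up, n = 132.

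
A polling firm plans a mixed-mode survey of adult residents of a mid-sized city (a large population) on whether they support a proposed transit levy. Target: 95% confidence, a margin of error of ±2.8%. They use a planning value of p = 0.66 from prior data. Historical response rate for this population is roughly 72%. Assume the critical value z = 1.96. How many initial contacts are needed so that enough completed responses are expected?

Completed interviews needed: n₀ = 1.96² × 0.2244 / 0.028² ≈ 1099.56 → 1100.
At a 72% response rate, contacts needed = 1100 / 0.72 ≈ 1527.78 → 1528.

1528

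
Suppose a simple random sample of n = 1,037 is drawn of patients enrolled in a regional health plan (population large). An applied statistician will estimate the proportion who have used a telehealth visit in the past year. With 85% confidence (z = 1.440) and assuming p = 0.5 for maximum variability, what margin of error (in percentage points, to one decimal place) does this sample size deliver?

SE(p̂) = √[p(1−p)/n] = √[0.2500/1037] = 0.01553.
E = z × SE = 1.440 × 0.01553 = 0.02236, or 2.2 percentage points.

2.2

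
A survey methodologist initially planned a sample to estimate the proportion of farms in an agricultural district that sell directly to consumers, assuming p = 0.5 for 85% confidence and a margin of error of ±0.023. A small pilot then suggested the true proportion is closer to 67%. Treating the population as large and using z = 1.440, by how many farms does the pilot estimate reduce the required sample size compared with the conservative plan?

Conservative (p = 0.5): n = 1.440² × 0.25 / 0.023² ≈ 979.96 → 980.
Using p = 0.67: p(1−p) = 0.2211, so n = 1.440² × 0.2211 / 0.023² ≈ 866.68 → 867.
Reduction: 980 − 867 = 113.

113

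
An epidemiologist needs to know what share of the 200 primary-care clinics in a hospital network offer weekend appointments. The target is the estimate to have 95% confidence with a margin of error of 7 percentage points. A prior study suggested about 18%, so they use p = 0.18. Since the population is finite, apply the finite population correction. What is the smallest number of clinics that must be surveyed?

For 95% confidence, z = 1.960.
Unadjusted: n₀ = 1.960² × 0.18 × 0.82 / 0.070² ≈ 115.72, so n₀ = 116.
Finite population correction with N = 200: n = n₀ / (1 + (n₀−1)/N) = 116 / (1 + 115/200) = 116 / 1.5750 ≈ 73.65.
Rounding up, n = 74.

74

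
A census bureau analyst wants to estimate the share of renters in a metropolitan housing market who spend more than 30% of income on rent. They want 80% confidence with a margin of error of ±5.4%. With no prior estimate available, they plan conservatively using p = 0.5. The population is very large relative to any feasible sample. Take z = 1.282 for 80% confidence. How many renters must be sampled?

141

With p = 0.5, p(1−p) = 0.25.
n = z²·p(1−p)/E² = 1.282² × 0.2500 / 0.054² = 1.6435 × 0.2500 / 0.002916 ≈ 140.91.
Rounding up gives n = 141.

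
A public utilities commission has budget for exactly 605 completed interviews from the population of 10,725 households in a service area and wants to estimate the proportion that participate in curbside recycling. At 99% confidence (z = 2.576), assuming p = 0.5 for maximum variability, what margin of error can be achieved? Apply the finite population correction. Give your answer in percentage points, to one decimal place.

Finite-population factor: (N−n)/(N−1) = (10725−605)/(10725−1) = 0.9437.
SE(p̂) = √[p(1−p)/n · (N−n)/(N−1)] = √[0.2500/605 × 0.9437] = 0.01975.
E = z × SE = 2.576 × 0.01975 = 0.05087 ≈ 5.1 percentage points.

5.1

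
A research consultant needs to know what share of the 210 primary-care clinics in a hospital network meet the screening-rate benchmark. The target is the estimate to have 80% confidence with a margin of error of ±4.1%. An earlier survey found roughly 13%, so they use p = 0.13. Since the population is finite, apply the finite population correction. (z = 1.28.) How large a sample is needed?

Unadjusted: n₀ = 1.28² × 0.13 × 0.87 / 0.041² ≈ 110.23, so n₀ = 111.
Finite population correction with N = 210: n = n₀ / (1 + (n₀−1)/N) = 111 / (1 + 110/210) = 111 / 1.5238 ≈ 72.84.
Rounding up, n = 73.

73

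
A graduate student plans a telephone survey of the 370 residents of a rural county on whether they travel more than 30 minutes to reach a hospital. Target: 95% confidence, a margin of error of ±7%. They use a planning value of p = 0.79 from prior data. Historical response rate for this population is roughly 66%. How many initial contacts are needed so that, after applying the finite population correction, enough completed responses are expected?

For 95% confidence, z = 1.960.
Completed interviews needed (unadjusted): n₀ = 1.960² × 0.1659 / 0.070² ≈ 130.07 → 131.
FPC for N = 370: n = 131 / (1 + 130/370) = 131 / 1.3514 ≈ 96.94 → 97.
At a 66% response rate, contacts needed = 97 / 0.66 ≈ 146.97 → 147.

147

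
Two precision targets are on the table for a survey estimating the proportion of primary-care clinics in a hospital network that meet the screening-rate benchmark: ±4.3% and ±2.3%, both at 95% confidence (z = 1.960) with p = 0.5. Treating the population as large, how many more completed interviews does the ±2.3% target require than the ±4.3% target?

At ±4.3%: n = 1.960² × 0.2500 / 0.043² ≈ 519.42 → 520.
At ±2.3%: n = 1.960² × 0.2500 / 0.023² ≈ 1815.50 → 1816.
Additional respondents: 1816 − 520 = 1296.

1296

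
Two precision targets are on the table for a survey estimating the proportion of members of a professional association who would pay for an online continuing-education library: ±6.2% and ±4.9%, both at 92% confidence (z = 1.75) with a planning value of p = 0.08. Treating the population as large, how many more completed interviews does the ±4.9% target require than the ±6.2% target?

35

At ±6.2%: n = 1.75² × 0.0736 / 0.062² ≈ 58.64 → 59.
At ±4.9%: n = 1.75² × 0.0736 / 0.049² ≈ 93.88 → 94.
Additional respondents: 94 − 59 = 35.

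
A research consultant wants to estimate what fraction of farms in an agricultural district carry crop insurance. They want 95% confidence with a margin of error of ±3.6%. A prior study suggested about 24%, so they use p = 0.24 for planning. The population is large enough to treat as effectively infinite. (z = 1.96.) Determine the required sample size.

With p = 0.24, p(1−p) = 0.1824.
n = z²·p(1−p)/E² = 1.96² × 0.1824 / 0.036² = 3.8416 × 0.1824 / 0.001296 ≈ 540.67.
Rounding up gives n = 541.

541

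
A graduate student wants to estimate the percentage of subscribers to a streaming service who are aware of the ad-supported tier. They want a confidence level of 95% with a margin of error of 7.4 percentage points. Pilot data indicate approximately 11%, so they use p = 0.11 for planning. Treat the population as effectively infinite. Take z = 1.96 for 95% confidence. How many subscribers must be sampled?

With p = 0.11, p(1−p) = 0.0979.
n = z²·p(1−p)/E² = 1.96² × 0.0979 / 0.074² = 3.8416 × 0.0979 / 0.005476 ≈ 68.68.
Rounding up gives n = 69.

69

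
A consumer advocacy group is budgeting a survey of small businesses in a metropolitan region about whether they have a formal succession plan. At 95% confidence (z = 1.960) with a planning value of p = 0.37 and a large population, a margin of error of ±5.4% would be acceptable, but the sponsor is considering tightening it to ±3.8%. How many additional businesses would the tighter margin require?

313

At ±5.4%: n = 1.960² × 0.2331 / 0.054² ≈ 307.09 → 308.
At ±3.8%: n = 1.960² × 0.2331 / 0.038² ≈ 620.14 → 621.
Additional respondents: 621 − 308 = 313.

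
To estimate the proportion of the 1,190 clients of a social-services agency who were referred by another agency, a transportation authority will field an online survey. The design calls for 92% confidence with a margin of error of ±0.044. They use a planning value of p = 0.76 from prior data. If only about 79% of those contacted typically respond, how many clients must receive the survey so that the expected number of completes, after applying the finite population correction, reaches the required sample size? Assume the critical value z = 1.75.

Completed interviews needed (unadjusted): n₀ = 1.75² × 0.1824 / 0.044² ≈ 288.53 → 289.
FPC for N = 1,190: n = 289 / (1 + 288/1190) = 289 / 1.2420 ≈ 232.69 → 233.
At a 79% response rate, contacts needed = 233 / 0.79 ≈ 294.94 → 295.

295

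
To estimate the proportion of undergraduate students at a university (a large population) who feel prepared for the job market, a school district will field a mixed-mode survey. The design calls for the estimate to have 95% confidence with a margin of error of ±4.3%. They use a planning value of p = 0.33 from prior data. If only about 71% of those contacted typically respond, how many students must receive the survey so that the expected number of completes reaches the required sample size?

648

For 95% confidence, z = 1.960.
Completed interviews needed: n₀ = 1.960² × 0.2211 / 0.043² ≈ 459.37 → 460.
At a 71% response rate, contacts needed = 460 / 0.71 ≈ 647.89 → 648.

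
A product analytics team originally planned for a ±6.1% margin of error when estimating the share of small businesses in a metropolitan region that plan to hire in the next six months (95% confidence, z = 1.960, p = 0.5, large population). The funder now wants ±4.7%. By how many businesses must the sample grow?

At ±6.1%: n = 1.960² × 0.2500 / 0.061² ≈ 258.10 → 259.
At ±4.7%: n = 1.960² × 0.2500 / 0.047² ≈ 434.77 → 435.
Additional respondents: 435 − 259 = 176.

176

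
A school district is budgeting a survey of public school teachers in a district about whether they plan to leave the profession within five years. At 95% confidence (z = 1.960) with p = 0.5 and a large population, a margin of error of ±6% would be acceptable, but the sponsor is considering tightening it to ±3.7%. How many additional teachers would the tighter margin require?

435

At ±6%: n = 1.960² × 0.2500 / 0.060² ≈ 266.78 → 267.
At ±3.7%: n = 1.960² × 0.2500 / 0.037² ≈ 701.53 → 702.
Additional respondents: 702 − 267 = 435.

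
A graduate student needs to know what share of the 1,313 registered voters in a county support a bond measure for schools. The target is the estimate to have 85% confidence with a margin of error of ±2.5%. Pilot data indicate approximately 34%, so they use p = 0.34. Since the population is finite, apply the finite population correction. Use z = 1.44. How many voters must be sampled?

Unadjusted: n₀ = 1.44² × 0.34 × 0.66 / 0.025² ≈ 744.51, so n₀ = 745.
Finite population correction with N = 1,313: n = n₀ / (1 + (n₀−1)/N) = 745 / (1 + 744/1313) = 745 / 1.5666 ≈ 475.54.
Rounding up, n = 476.

476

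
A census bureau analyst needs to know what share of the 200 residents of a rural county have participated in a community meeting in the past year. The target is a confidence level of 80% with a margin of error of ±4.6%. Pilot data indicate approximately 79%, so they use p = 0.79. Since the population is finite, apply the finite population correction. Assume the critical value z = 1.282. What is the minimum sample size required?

79

Unadjusted: n₀ = 1.282² × 0.79 × 0.21 / 0.046² ≈ 128.86, so n₀ = 129.
Finite population correction with N = 200: n = n₀ / (1 + (n₀−1)/N) = 129 / (1 + 128/200) = 129 / 1.6400 ≈ 78.66.
Rounding up, n = 79.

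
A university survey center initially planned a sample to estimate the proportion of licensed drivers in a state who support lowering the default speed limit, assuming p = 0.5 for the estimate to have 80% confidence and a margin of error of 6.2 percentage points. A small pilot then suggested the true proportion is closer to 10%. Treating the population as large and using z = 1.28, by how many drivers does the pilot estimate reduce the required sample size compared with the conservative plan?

Conservative (p = 0.5): n = 1.28² × 0.25 / 0.062² ≈ 106.56 → 107.
Using p = 0.10: p(1−p) = 0.0900, so n = 1.28² × 0.0900 / 0.062² ≈ 38.36 → 39.
Reduction: 107 − 39 = 68.

68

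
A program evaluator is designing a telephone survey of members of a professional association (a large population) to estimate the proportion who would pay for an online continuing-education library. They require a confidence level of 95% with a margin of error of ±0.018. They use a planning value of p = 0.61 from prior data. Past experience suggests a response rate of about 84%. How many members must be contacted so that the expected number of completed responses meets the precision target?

3359

For 95% confidence, z = 1.960.
Completed interviews needed: n₀ = 1.960² × 0.2379 / 0.018² ≈ 2820.73 → 2821.
At an 84% response rate, contacts needed = 2821 / 0.84 ≈ 3358.33 → 3359.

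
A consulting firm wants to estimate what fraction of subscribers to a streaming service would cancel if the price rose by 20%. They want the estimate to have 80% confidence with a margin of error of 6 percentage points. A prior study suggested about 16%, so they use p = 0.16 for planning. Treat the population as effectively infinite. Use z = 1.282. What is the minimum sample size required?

62

With p = 0.16, p(1−p) = 0.1344.
n = z²·p(1−p)/E² = 1.282² × 0.1344 / 0.060² = 1.6435 × 0.1344 / 0.003600 ≈ 61.36.
Rounding up gives n = 62.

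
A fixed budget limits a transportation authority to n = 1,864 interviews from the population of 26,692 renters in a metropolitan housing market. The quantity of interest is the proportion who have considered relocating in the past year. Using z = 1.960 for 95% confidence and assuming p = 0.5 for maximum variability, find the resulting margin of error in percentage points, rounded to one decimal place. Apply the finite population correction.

Finite-population factor: (N−n)/(N−1) = (26692−1864)/(26692−1) = 0.9302.
SE(p̂) = √[p(1−p)/n · (N−n)/(N−1)] = √[0.2500/1864 × 0.9302] = 0.01117.
E = z × SE = 1.960 × 0.01117 = 0.02189 ≈ 2.2 percentage points.

2.2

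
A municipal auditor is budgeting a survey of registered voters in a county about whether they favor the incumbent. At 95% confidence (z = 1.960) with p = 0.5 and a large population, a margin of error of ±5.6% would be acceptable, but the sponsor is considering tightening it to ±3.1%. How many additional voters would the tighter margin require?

693

At ±5.6%: n = 1.960² × 0.2500 / 0.056² ≈ 306.25 → 307.
At ±3.1%: n = 1.960² × 0.2500 / 0.031² ≈ 999.38 → 1000.
Additional respondents: 1000 − 307 = 693.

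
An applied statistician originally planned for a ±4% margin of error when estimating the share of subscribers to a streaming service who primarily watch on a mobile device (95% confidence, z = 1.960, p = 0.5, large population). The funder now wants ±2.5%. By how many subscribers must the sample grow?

936

At ±4%: n = 1.960² × 0.2500 / 0.040² ≈ 600.25 → 601.
At ±2.5%: n = 1.960² × 0.2500 / 0.025² ≈ 1536.64 → 1537.
Additional respondents: 1537 − 601 = 936.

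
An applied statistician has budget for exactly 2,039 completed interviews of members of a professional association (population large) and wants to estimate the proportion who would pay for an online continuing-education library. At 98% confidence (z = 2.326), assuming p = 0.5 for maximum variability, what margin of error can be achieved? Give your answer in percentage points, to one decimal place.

SE(p̂) = √[p(1−p)/n] = √[0.2500/2039] = 0.01107.
E = z × SE = 2.326 × 0.01107 = 0.02576, or 2.6 percentage points.

2.6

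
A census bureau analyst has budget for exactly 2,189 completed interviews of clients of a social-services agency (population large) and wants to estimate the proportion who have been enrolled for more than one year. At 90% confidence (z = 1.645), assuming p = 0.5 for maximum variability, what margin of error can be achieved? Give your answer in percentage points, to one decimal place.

SE(p̂) = √[p(1−p)/n] = √[0.2500/2189] = 0.01069.
E = z × SE = 1.645 × 0.01069 = 0.01758, or 1.8 percentage points.

1.8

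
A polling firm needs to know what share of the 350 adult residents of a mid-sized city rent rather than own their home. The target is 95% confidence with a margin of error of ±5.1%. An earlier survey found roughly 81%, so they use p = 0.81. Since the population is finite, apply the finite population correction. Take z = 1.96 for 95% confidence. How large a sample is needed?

139

Unadjusted: n₀ = 1.96² × 0.81 × 0.19 / 0.051² ≈ 227.31, so n₀ = 228.
Finite population correction with N = 350: n = n₀ / (1 + (n₀−1)/N) = 228 / (1 + 227/350) = 228 / 1.6486 ≈ 138.30.
Rounding up, n = 139.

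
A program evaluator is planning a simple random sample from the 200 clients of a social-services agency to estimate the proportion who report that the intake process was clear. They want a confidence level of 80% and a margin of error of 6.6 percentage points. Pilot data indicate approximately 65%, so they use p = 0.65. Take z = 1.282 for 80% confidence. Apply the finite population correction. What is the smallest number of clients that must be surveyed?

61

Unadjusted: n₀ = 1.282² × 0.65 × 0.35 / 0.066² ≈ 85.84, so n₀ = 86.
Finite population correction with N = 200: n = n₀ / (1 + (n₀−1)/N) = 86 / (1 + 85/200) = 86 / 1.4250 ≈ 60.35.
Rounding up, n = 61.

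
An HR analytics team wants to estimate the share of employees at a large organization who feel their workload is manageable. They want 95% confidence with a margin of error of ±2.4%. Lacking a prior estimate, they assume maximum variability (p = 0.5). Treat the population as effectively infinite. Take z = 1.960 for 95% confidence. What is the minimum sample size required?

With p = 0.5, p(1−p) = 0.25.
n = z²·p(1−p)/E² = 1.960² × 0.2500 / 0.024² = 3.8416 × 0.2500 / 0.000576 ≈ 1667.36.
Rounding up gives n = 1668.

1668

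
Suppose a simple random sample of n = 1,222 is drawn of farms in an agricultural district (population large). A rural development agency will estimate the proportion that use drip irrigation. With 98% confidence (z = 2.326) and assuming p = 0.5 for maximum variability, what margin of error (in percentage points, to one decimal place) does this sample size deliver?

3.3

SE(p̂) = √[p(1−p)/n] = √[0.2500/1222] = 0.01430.
E = z × SE = 2.326 × 0.01430 = 0.03327, or 3.3 percentage points.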